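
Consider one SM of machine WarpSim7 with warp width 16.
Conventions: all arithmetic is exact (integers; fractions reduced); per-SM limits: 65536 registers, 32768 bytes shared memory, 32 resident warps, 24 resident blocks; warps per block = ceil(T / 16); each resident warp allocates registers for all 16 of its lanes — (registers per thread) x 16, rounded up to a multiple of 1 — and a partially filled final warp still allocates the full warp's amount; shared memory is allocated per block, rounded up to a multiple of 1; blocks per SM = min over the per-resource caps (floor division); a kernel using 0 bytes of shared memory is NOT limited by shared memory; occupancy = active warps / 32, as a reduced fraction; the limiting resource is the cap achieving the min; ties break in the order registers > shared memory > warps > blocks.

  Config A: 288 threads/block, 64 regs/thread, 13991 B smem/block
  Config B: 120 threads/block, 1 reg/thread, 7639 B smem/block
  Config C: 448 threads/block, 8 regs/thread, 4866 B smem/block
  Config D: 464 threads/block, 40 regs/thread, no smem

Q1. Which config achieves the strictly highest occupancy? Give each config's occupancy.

occupancies: A 9/16, B 1, C 7/8, D 29/32

Answer: B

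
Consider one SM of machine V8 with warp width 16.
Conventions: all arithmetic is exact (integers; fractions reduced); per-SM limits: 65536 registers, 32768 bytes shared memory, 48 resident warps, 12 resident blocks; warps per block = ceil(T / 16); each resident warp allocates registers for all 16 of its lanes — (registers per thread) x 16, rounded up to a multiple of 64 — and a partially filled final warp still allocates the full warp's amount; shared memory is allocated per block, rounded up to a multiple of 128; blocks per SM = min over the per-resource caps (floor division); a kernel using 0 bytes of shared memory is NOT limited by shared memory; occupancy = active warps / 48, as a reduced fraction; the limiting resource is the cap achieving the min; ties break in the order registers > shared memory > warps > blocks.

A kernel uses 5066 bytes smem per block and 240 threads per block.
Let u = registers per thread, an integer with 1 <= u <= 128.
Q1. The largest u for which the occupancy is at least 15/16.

Answer: u = 88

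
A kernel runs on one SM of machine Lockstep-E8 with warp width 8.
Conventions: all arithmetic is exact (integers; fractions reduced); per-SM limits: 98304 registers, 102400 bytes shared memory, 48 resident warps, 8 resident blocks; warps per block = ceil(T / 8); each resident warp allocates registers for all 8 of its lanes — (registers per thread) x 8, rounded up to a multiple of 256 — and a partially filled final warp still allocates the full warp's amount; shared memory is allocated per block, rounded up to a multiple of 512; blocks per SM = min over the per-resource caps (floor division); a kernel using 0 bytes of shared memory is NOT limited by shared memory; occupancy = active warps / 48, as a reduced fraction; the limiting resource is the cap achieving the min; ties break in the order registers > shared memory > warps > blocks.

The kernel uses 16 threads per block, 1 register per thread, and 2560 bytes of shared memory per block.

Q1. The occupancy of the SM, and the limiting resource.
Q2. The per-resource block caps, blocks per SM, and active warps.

Answer: occupancy 1/3, limited by blocks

registers: 192 blocks
shared memory: 40 blocks
warps: 24 blocks
blocks: 8 blocks

Answer: 8 blocks, 16 active warps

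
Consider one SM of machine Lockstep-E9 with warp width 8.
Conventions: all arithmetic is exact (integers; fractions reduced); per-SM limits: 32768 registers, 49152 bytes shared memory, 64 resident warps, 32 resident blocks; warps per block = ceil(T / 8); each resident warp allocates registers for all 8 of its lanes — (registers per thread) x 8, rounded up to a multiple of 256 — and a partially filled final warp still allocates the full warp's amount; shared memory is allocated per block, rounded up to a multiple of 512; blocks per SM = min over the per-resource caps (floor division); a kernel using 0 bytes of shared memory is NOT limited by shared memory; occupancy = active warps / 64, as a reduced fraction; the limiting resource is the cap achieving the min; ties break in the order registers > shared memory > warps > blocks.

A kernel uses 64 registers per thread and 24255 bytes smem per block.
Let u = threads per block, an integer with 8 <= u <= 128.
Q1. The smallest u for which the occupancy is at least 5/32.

Answer: u = 33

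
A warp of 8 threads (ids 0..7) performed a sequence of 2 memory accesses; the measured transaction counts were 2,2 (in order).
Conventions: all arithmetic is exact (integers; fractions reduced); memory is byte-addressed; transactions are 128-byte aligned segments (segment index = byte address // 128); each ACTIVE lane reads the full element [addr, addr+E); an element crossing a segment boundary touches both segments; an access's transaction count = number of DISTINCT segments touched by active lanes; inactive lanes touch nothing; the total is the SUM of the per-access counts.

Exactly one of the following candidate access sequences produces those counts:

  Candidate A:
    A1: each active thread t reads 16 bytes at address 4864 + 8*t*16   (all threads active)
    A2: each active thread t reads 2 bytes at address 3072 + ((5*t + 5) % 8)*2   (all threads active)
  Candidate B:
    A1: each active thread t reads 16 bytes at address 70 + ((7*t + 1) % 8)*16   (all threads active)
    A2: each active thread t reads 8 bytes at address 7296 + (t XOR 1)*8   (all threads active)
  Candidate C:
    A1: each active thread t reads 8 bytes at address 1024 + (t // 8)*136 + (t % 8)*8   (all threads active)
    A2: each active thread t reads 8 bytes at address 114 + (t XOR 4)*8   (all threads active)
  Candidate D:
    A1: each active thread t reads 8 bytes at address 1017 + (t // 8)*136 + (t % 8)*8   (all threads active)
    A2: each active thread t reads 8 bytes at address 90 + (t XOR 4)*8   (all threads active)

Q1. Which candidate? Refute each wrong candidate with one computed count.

A: A1 gives 8 transactions, not 2
B: A2 gives 1 transaction, not 2
C: A1 gives 1 transaction, not 2
D: all counts match (2,2)

Answer: D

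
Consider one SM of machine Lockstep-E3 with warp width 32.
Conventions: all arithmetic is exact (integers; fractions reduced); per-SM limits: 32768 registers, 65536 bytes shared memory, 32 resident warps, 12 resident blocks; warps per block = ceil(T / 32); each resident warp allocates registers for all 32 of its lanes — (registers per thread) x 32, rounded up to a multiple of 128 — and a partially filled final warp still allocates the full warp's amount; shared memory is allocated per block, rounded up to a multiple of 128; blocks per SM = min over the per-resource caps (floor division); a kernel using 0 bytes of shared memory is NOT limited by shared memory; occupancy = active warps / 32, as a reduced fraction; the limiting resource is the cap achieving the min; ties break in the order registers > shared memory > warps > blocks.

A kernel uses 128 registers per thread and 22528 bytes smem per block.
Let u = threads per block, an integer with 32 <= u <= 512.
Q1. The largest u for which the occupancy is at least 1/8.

Answer: u = 256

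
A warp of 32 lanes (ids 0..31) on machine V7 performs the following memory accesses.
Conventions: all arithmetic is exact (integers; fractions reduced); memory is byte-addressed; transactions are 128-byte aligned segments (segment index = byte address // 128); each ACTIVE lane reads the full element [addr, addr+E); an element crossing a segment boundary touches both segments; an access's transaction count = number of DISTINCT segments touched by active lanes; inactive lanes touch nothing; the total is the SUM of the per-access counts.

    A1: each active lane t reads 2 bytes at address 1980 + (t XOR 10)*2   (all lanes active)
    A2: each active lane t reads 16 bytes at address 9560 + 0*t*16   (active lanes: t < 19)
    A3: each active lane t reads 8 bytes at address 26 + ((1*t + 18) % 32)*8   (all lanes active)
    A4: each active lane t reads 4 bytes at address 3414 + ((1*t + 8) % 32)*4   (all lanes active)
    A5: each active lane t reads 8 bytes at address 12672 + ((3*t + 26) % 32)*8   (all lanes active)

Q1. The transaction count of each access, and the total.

A1: 1 transaction
A2: 1 transaction
A3: 3 transactions
A4: 2 transactions
A5: 2 transactions

Answer: 1,1,3,2,2; total 9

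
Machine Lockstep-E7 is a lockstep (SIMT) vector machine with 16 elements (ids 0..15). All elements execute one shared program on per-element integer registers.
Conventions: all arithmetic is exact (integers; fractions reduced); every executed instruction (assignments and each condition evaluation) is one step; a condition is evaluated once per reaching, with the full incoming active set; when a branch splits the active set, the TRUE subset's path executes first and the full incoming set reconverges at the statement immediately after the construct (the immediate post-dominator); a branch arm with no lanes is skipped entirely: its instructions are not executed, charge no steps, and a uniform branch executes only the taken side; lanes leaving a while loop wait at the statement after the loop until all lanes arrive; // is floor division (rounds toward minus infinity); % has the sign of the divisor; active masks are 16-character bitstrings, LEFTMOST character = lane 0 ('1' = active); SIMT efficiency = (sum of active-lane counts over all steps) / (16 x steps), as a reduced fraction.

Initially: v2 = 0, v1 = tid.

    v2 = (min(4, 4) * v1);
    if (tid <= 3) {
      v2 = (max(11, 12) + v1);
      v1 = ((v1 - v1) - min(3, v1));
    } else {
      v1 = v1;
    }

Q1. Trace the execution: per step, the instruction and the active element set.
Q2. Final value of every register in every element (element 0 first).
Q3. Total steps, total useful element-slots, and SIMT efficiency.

step 0: v2 <- (min(4, 4) * v1)       1111111111111111
step 1: eval (tid <= 3)              1111111111111111
step 2: v2 <- (max(11, 12) + v1)     1111000000000000
step 3: v1 <- ((v1 - v1) - min(3, v1)) 1111000000000000
step 4: v1 <- v1                     0000111111111111

Answer: 5 steps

v2: 12,13,14,15,16,20,24,28,32,36,40,44,48,52,56,60
v1: 0,-1,-2,-3,4,5,6,7,8,9,10,11,12,13,14,15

steps = 5; useful = 52; efficiency = 52/80 = 13/20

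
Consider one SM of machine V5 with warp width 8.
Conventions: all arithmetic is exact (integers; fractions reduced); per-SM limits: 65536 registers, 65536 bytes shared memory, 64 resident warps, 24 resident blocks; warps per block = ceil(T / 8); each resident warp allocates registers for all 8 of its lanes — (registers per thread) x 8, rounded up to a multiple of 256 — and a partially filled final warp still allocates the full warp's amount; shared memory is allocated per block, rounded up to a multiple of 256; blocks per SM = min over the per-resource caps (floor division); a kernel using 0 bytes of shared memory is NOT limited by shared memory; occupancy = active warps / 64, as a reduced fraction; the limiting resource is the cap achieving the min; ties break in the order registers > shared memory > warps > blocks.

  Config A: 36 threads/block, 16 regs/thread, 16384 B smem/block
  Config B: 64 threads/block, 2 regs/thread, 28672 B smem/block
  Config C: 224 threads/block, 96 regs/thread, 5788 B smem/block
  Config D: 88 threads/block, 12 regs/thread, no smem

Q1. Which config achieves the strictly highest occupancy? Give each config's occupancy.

occupancies: A 5/16, B 1/4, C 7/8, D 55/64

Answer: C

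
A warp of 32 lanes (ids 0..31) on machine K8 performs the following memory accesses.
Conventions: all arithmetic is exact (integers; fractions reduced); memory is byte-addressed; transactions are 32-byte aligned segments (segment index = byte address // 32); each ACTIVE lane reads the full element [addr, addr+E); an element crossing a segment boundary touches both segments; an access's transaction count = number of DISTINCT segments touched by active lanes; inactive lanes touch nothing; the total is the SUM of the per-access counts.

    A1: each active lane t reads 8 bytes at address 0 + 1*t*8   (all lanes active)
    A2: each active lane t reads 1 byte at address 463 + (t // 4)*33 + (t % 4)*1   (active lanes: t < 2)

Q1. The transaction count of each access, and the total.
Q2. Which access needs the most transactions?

A1: 8 transactions
A2: 1 transaction

Answer: 8,1; total 9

Answer: A1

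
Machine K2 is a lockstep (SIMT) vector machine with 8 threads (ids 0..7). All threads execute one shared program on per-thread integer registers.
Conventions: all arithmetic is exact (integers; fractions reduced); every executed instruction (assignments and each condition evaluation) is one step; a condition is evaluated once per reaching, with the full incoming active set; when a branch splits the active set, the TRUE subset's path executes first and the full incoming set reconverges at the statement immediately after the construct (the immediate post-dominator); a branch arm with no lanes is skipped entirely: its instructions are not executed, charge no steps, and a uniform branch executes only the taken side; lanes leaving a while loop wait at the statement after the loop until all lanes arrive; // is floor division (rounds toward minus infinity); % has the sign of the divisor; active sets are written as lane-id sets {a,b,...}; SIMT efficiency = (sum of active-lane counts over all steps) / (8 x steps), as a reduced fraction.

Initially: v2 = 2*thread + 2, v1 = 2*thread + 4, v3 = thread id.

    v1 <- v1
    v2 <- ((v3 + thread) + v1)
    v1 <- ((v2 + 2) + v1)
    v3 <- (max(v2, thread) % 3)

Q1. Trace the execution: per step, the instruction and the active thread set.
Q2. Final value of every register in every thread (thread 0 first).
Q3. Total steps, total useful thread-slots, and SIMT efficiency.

step 0: v1 <- v1                     {0,1,2,3,4,5,6,7}
step 1: v2 <- ((v3 + thread) + v1)   {0,1,2,3,4,5,6,7}
step 2: v1 <- ((v2 + 2) + v1)        {0,1,2,3,4,5,6,7}
step 3: v3 <- (max(v2, thread) % 3)  {0,1,2,3,4,5,6,7}

Answer: 4 steps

v2: 4,8,12,16,20,24,28,32
v1: 10,16,22,28,34,40,46,52
v3: 1,2,0,1,2,0,1,2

steps = 4; useful = 32; efficiency = 32/32 = 1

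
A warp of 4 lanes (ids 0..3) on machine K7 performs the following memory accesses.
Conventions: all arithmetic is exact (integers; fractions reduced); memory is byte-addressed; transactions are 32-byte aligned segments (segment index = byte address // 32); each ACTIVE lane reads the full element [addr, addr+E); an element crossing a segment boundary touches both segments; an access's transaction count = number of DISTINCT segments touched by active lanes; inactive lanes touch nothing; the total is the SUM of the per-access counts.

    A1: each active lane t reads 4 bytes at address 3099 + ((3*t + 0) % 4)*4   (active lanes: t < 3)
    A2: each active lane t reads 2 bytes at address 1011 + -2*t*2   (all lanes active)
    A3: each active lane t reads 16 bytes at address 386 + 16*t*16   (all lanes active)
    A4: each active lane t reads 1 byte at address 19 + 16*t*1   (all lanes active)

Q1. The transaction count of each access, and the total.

A1: 2 transactions
A2: 1 transaction
A3: 4 transactions
A4: 3 transactions

Answer: 2,1,4,3; total 10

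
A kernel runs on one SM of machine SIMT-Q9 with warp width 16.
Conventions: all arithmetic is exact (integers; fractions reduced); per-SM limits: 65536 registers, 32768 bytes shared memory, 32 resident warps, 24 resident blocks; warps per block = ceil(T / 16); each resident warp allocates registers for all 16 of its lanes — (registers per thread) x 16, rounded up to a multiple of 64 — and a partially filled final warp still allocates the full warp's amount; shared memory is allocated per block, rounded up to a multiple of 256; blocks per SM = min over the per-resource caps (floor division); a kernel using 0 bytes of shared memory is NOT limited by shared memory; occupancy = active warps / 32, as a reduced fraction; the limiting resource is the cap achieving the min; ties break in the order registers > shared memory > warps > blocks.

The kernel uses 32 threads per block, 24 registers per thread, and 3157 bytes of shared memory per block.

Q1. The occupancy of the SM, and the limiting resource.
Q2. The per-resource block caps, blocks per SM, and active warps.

Answer: occupancy 9/16, limited by shared memory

registers: 85 blocks
shared memory: 9 blocks
warps: 16 blocks
blocks: 24 blocks

Answer: 9 blocks, 18 active warps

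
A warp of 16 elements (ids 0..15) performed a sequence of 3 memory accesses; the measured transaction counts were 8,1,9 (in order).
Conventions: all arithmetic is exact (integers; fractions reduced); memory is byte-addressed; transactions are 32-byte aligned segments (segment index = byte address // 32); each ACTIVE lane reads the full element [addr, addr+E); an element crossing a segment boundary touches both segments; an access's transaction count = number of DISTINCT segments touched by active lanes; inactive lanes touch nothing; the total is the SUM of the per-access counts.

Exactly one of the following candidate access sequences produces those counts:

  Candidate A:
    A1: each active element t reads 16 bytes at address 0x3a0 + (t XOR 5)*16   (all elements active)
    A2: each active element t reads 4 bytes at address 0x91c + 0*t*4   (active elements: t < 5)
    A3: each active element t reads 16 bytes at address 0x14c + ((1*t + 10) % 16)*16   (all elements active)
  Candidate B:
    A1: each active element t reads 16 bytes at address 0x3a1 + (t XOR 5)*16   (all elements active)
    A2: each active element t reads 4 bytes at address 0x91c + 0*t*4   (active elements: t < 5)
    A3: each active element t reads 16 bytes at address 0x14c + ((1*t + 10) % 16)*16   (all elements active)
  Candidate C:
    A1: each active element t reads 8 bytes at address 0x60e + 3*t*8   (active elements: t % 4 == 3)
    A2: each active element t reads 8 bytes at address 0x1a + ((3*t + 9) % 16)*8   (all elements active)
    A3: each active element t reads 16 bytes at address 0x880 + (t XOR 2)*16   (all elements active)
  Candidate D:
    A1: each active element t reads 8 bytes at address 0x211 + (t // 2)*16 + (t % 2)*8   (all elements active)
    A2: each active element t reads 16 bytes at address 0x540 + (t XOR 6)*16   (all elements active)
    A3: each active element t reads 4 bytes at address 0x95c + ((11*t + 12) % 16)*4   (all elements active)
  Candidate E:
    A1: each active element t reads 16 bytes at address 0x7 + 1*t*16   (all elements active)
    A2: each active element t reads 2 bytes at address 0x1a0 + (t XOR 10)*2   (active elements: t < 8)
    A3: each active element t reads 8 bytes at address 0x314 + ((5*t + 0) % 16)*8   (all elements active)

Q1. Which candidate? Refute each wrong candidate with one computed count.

B: A1 gives 9 transactions, not 8
C: A1 gives 4 transactions, not 8
D: A1 gives 5 transactions, not 8
E: A1 gives 9 transactions, not 8
A: all counts match (8,1,9)

Answer: A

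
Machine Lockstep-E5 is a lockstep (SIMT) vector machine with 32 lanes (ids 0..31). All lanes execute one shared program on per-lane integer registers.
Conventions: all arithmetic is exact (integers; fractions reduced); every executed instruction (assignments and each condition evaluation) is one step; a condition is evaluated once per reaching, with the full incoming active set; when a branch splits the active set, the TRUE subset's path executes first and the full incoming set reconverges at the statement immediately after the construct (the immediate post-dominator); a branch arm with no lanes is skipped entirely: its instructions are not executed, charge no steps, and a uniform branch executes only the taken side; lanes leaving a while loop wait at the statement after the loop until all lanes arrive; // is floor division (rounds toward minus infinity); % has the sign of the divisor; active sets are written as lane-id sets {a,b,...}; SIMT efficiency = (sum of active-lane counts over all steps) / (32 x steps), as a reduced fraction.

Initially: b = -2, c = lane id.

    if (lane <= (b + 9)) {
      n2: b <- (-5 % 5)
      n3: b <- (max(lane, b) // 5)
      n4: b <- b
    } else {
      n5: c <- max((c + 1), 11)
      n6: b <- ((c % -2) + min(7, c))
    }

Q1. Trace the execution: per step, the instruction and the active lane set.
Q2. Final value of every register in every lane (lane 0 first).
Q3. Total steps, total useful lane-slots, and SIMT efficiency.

step 0: eval (lane <= (b + 9))       {0,1,2,3,4,5,6,7,8,9,10,11,12,13,14,15,16,17,18,19,20,21,22,23,24,25,26,27,28,29,30,31}
step 1: b <- (-5 % 5)                {0,1,2,3,4,5,6,7}
step 2: b <- (max(lane, b) // 5)     {0,1,2,3,4,5,6,7}
step 3: b <- b                       {0,1,2,3,4,5,6,7}
step 4: c <- max((c + 1), 11)        {8,9,10,11,12,13,14,15,16,17,18,19,20,21,22,23,24,25,26,27,28,29,30,31}
step 5: b <- ((c % -2) + min(7, c))  {8,9,10,11,12,13,14,15,16,17,18,19,20,21,22,23,24,25,26,27,28,29,30,31}

Answer: 6 steps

b: 0,0,0,0,0,1,1,1,6,6,6,7,6,7,6,7,6,7,6,7,6,7,6,7,6,7,6,7,6,7,6,7
c: 0,1,2,3,4,5,6,7,11,11,11,12,13,14,15,16,17,18,19,20,21,22,23,24,25,26,27,28,29,30,31,32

steps = 6; useful = 104; efficiency = 104/192 = 13/24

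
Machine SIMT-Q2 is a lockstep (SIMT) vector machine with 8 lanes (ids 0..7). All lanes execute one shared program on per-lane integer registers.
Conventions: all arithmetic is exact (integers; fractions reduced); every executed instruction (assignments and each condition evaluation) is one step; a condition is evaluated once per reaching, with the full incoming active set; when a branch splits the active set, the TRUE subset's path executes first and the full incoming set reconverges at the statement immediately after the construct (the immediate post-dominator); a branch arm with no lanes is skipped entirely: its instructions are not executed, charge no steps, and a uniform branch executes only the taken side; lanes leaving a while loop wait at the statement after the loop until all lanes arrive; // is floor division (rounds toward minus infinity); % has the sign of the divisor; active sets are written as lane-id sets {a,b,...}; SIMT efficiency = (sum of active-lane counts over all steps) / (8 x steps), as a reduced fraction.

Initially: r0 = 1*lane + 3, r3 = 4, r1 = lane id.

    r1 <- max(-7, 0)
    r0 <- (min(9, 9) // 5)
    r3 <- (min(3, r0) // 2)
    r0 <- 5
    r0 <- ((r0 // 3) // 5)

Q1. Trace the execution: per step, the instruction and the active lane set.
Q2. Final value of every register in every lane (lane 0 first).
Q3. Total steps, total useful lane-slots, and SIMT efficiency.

step 0: r1 <- max(-7, 0)             {0,1,2,3,4,5,6,7}
step 1: r0 <- (min(9, 9) // 5)       {0,1,2,3,4,5,6,7}
step 2: r3 <- (min(3, r0) // 2)      {0,1,2,3,4,5,6,7}
step 3: r0 <- 5                      {0,1,2,3,4,5,6,7}
step 4: r0 <- ((r0 // 3) // 5)       {0,1,2,3,4,5,6,7}

Answer: 5 steps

r0: 0,0,0,0,0,0,0,0
r3: 0,0,0,0,0,0,0,0
r1: 0,0,0,0,0,0,0,0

steps = 5; useful = 40; efficiency = 40/40 = 1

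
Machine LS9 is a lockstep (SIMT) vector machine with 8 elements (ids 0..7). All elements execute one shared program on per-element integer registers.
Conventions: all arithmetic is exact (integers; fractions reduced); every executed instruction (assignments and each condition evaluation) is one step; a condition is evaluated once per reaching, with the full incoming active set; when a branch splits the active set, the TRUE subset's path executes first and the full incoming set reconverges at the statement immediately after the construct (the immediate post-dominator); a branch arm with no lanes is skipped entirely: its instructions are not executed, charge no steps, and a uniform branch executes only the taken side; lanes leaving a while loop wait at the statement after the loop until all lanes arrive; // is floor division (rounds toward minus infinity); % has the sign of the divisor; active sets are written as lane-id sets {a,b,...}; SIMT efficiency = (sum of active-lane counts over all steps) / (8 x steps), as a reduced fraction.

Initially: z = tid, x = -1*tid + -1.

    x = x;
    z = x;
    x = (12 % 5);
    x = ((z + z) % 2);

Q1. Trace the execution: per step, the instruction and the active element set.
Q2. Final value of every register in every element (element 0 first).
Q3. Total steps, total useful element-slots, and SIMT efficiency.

step 0: x <- x                       {0,1,2,3,4,5,6,7}
step 1: z <- x                       {0,1,2,3,4,5,6,7}
step 2: x <- (12 % 5)                {0,1,2,3,4,5,6,7}
step 3: x <- ((z + z) % 2)           {0,1,2,3,4,5,6,7}

Answer: 4 steps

z: -1,-2,-3,-4,-5,-6,-7,-8
x: 0,0,0,0,0,0,0,0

steps = 4; useful = 32; efficiency = 32/32 = 1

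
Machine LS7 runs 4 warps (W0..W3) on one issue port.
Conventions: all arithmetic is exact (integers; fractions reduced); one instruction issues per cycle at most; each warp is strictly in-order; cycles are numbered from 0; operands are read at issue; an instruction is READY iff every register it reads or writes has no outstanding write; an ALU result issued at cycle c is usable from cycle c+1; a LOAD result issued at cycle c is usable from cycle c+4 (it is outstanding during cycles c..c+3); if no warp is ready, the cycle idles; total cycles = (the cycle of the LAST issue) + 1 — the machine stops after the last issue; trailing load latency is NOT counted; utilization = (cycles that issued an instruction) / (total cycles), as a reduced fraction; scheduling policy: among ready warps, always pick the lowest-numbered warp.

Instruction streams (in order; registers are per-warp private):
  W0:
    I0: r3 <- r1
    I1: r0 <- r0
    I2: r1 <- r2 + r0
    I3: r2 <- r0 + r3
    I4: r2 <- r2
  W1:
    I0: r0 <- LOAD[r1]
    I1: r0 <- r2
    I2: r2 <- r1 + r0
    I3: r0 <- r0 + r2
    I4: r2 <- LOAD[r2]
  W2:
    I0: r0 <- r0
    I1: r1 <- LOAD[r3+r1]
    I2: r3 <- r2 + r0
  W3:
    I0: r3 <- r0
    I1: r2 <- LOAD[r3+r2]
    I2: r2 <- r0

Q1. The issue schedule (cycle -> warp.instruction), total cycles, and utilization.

cycle 0: W0.I0
cycle 1: W0.I1
cycle 2: W0.I2
cycle 3: W0.I3
cycle 4: W0.I4
cycle 5: W1.I0
cycle 6: W2.I0
cycle 7: W2.I1
cycle 8: W2.I2
cycle 9: W1.I1
cycle 10: W1.I2
cycle 11: W1.I3
cycle 12: W1.I4
cycle 13: W3.I0
cycle 14: W3.I1
cycle 15: idle
cycle 16: idle
cycle 17: idle
cycle 18: W3.I2

Answer: 19 cycles, utilization 16/19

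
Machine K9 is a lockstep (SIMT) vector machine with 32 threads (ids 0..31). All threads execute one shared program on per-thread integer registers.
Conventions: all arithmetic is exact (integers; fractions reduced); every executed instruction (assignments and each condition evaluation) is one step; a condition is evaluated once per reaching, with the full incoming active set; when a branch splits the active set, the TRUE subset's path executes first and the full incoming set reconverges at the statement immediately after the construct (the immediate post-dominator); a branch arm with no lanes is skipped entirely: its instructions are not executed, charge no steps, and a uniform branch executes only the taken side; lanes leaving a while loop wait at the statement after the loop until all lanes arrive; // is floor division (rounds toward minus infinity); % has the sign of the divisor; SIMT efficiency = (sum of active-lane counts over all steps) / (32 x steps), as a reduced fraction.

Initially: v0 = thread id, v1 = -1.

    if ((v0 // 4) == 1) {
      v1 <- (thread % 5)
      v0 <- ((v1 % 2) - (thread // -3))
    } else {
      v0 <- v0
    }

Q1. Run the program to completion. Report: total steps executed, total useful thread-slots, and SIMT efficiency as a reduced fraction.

Answer: 4 steps, 68 useful, 17/32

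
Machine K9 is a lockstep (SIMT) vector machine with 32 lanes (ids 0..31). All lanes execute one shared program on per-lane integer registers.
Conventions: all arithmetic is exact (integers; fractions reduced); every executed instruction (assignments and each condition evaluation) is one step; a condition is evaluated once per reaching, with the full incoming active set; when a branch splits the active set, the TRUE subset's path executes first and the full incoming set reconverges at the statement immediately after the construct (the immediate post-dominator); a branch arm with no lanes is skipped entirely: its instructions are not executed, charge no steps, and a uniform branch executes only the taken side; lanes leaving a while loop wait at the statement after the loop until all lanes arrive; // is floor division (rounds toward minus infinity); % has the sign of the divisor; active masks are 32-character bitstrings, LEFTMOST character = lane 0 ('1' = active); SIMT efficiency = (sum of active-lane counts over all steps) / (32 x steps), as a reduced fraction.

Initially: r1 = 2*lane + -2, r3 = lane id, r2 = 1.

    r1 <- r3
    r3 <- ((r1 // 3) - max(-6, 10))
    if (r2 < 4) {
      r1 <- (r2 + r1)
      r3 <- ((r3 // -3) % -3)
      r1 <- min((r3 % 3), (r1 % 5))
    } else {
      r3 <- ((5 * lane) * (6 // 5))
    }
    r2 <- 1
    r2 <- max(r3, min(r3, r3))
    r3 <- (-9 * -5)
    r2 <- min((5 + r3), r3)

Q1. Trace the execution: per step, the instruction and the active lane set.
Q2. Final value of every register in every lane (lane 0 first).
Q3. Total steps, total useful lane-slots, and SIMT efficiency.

step 0: r1 <- r3                     11111111111111111111111111111111
step 1: r3 <- ((r1 // 3) - max(-6, 10)) 11111111111111111111111111111111
step 2: eval (r2 < 4)                11111111111111111111111111111111
step 3: r1 <- (r2 + r1)              11111111111111111111111111111111
step 4: r3 <- ((r3 // -3) % -3)      11111111111111111111111111111111
step 5: r1 <- min((r3 % 3), (r1 % 5)) 11111111111111111111111111111111
step 6: r2 <- 1                      11111111111111111111111111111111
step 7: r2 <- max(r3, min(r3, r3))   11111111111111111111111111111111
step 8: r3 <- (-9 * -5)              11111111111111111111111111111111
step 9: r2 <- min((5 + r3), r3)      11111111111111111111111111111111

Answer: 10 steps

r1: 0,0,0,0,0,0,2,2,2,0,1,2,2,2,0,1,1,1,1,0,1,1,1,1,0,0,0,0,0,0,0,0
r3: 45,45,45,45,45,45,45,45,45,45,45,45,45,45,45,45,45,45,45,45,45,45,45,45,45,45,45,45,45,45,45,45
r2: 45,45,45,45,45,45,45,45,45,45,45,45,45,45,45,45,45,45,45,45,45,45,45,45,45,45,45,45,45,45,45,45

steps = 10; useful = 320; efficiency = 320/320 = 1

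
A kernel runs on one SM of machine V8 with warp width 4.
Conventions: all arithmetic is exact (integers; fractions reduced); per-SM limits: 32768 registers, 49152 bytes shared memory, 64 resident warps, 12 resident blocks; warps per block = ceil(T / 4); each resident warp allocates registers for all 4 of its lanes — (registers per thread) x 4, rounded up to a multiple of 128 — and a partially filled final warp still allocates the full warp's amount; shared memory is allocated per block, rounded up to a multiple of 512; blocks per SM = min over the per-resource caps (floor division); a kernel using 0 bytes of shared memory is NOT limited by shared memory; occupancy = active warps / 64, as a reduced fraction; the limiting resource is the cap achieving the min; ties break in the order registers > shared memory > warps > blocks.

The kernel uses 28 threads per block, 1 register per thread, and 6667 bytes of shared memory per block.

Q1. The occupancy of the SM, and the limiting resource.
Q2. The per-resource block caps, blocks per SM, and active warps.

Answer: occupancy 21/32, limited by shared memory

registers: 36 blocks
shared memory: 6 blocks
warps: 9 blocks
blocks: 12 blocks

Answer: 6 blocks, 42 active warps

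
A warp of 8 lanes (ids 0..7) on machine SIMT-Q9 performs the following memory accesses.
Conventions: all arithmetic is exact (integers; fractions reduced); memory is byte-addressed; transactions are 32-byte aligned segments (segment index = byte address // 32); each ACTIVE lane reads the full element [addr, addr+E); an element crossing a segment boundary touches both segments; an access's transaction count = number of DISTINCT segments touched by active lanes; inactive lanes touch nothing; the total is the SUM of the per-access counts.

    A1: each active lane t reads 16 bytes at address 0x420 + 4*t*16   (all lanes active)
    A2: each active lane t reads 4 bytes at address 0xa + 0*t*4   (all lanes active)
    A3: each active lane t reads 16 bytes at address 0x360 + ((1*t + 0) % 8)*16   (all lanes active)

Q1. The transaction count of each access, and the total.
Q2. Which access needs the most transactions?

A1: 8 transactions
A2: 1 transaction
A3: 4 transactions

Answer: 8,1,4; total 13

Answer: A1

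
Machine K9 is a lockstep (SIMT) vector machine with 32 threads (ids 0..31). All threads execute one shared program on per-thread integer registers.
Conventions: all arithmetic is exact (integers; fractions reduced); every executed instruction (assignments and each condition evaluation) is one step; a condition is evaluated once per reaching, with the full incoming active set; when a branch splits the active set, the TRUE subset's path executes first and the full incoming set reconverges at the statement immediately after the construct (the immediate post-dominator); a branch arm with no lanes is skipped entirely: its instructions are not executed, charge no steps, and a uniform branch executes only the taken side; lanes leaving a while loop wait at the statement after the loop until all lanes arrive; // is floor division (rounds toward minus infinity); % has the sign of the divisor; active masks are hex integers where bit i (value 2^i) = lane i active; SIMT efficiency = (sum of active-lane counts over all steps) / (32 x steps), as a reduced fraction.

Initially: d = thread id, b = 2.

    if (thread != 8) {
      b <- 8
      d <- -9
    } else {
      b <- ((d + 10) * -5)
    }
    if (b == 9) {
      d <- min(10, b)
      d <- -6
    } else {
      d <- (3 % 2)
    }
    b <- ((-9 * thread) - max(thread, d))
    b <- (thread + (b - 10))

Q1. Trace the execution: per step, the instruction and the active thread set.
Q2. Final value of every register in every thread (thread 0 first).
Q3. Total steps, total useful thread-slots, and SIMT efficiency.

step 0: eval (thread != 8)           0xffffffff
step 1: b <- 8                       0xfffffeff
step 2: d <- -9                      0xfffffeff
step 3: b <- ((d + 10) * -5)         0x00000100
step 4: eval (b == 9)                0xffffffff
step 5: d <- (3 % 2)                 0xffffffff
step 6: b <- ((-9 * thread) - max(thread, d)) 0xffffffff
step 7: b <- (thread + (b - 10))     0xffffffff

Answer: 8 steps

d: 1,1,1,1,1,1,1,1,1,1,1,1,1,1,1,1,1,1,1,1,1,1,1,1,1,1,1,1,1,1,1,1
b: -11,-19,-28,-37,-46,-55,-64,-73,-82,-91,-100,-109,-118,-127,-136,-145,-154,-163,-172,-181,-190,-199,-208,-217,-226,-235,-244,-253,-262,-271,-280,-289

steps = 8; useful = 223; efficiency = 223/256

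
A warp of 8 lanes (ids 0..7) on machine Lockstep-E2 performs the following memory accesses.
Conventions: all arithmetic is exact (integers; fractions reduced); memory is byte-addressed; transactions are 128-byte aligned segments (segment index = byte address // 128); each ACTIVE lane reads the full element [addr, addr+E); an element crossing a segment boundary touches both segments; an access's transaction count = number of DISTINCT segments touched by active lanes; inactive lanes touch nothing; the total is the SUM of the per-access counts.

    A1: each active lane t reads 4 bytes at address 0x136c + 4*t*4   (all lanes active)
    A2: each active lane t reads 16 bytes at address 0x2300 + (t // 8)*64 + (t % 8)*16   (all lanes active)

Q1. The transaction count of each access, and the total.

A1: 2 transactions
A2: 1 transaction

Answer: 2,1; total 3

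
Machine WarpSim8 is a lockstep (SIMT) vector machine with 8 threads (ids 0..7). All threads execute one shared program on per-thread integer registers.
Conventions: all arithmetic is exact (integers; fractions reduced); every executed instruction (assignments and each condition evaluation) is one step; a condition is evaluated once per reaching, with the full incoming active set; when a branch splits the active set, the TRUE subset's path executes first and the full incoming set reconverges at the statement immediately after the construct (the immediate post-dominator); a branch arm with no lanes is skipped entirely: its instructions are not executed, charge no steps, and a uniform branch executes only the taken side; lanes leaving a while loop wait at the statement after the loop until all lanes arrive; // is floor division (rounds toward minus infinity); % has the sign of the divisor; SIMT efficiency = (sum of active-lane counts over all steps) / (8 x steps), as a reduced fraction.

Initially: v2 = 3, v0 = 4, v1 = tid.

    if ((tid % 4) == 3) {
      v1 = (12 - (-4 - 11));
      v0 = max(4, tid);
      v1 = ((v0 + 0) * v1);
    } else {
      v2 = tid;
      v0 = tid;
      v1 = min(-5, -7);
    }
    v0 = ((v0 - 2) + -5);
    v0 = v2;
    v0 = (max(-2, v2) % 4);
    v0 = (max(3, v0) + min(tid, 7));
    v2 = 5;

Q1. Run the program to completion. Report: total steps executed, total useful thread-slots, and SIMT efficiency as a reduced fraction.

Answer: 12 steps, 72 useful, 3/4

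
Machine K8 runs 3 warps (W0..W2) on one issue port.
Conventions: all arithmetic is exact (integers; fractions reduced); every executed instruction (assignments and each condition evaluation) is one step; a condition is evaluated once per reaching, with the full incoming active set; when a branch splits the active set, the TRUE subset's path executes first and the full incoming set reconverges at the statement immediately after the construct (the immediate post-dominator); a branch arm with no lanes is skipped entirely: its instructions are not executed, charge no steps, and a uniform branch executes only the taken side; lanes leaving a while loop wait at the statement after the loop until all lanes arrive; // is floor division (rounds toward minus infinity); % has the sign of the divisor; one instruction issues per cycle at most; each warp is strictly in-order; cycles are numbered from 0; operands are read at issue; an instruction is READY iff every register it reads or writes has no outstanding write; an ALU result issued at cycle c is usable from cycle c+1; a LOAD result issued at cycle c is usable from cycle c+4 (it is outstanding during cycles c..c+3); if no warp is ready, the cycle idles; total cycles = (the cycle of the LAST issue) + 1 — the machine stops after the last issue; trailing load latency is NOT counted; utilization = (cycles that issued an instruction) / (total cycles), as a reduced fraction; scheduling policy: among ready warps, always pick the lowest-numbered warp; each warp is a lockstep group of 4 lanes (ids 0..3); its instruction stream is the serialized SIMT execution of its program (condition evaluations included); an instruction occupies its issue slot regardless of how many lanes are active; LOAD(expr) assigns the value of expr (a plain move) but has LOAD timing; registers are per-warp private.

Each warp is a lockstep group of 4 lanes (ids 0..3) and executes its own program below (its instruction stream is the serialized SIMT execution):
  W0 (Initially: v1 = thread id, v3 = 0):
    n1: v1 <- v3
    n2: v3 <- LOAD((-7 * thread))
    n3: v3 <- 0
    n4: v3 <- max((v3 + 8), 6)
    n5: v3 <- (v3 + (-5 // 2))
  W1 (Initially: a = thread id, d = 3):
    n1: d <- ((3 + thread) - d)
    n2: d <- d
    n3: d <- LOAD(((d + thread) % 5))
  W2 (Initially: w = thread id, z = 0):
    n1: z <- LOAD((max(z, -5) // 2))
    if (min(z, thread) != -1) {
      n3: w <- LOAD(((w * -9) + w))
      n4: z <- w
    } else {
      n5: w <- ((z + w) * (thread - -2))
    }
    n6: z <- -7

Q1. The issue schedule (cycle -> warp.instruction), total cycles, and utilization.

cycle 0: W0.I0
cycle 1: W0.I1
cycle 2: W1.I0
cycle 3: W1.I1
cycle 4: W1.I2
cycle 5: W0.I2
cycle 6: W0.I3
cycle 7: W0.I4
cycle 8: W2.I0
cycle 9: idle
cycle 10: idle
cycle 11: idle
cycle 12: W2.I1
cycle 13: W2.I2
cycle 14: idle
cycle 15: idle
cycle 16: idle
cycle 17: W2.I3
cycle 18: W2.I4

Answer: 19 cycles, utilization 13/19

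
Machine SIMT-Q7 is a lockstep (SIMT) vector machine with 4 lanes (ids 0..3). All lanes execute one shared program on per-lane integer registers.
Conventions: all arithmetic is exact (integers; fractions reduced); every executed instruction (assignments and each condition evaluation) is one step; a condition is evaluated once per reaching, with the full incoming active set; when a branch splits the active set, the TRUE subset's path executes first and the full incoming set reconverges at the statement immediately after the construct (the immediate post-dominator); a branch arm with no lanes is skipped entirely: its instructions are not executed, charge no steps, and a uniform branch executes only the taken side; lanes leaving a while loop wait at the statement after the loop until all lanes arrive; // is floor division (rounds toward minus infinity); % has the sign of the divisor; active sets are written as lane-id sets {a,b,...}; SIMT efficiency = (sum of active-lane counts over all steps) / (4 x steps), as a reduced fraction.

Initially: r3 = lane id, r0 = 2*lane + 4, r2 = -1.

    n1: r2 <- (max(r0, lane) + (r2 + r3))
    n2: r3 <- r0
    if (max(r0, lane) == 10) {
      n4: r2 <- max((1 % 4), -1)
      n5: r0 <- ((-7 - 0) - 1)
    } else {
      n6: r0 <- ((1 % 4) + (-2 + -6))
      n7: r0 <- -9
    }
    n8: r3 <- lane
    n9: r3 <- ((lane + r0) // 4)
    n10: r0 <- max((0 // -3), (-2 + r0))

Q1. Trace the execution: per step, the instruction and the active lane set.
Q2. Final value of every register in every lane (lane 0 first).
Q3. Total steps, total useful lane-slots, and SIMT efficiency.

step 0: r2 <- (max(r0, lane) + (r2 + r3)) {0,1,2,3}
step 1: r3 <- r0                     {0,1,2,3}
step 2: eval (max(r0, lane) == 10)   {0,1,2,3}
step 3: r2 <- max((1 % 4), -1)       {3}
step 4: r0 <- ((-7 - 0) - 1)         {3}
step 5: r0 <- ((1 % 4) + (-2 + -6))  {0,1,2}
step 6: r0 <- -9                     {0,1,2}
step 7: r3 <- lane                   {0,1,2,3}
step 8: r3 <- ((lane + r0) // 4)     {0,1,2,3}
step 9: r0 <- max((0 // -3), (-2 + r0)) {0,1,2,3}

Answer: 10 steps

r3: -3,-2,-2,-2
r0: 0,0,0,0
r2: 3,6,9,1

steps = 10; useful = 32; efficiency = 32/40 = 4/5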